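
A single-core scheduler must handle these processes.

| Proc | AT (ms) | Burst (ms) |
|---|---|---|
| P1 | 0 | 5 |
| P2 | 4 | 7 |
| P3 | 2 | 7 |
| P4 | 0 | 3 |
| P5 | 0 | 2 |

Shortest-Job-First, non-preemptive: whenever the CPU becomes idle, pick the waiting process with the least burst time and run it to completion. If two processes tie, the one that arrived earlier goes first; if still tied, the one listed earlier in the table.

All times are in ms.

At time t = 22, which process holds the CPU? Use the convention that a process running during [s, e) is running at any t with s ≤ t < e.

P2

Timeline: | P5 0-2 | P4 2-5 | P1 5-10 | P3 10-17 | P2 17-24 |
Completion: P1=10  P2=24  P3=17  P4=5  P5=2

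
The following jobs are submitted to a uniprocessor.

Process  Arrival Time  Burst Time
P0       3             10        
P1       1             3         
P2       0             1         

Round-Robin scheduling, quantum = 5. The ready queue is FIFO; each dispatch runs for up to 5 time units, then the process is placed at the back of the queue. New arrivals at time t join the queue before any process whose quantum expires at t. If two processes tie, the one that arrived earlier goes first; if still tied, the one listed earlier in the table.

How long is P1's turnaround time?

Gantt: | P2 0-1 | P1 1-4 | P0 4-14 |
Completion: P0=14  P1=4  P2=1
Turnaround (C−A): P0=11  P1=3  P2=1
Turnaround(P1) = completion − arrival = 4 − 1 = 3

3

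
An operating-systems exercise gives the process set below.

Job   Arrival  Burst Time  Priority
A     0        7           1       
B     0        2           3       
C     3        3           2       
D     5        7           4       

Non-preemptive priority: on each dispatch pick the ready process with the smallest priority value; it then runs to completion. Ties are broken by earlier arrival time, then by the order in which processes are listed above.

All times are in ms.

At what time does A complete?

Timeline: | A 0-7 | C 7-10 | B 10-12 | D 12-19 |
Completion: A=7  B=12  C=10  D=19
Turnaround (C−A): A=7  B=12  C=7  D=14

7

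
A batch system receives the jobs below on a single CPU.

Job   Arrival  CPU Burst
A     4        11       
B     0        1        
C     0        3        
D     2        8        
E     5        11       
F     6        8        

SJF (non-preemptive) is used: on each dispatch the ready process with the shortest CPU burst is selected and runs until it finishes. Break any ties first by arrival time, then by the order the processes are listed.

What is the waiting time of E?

26

Schedule: | B 0-1 | C 1-4 | D 4-12 | F 12-20 | A 20-31 | E 31-42 |
Completion: A=31  B=1  C=4  D=12  E=42  F=20
Turnaround (C−A): A=27  B=1  C=4  D=10  E=37  F=14
Waiting(E) = turnaround − burst = 37 − 11 = 26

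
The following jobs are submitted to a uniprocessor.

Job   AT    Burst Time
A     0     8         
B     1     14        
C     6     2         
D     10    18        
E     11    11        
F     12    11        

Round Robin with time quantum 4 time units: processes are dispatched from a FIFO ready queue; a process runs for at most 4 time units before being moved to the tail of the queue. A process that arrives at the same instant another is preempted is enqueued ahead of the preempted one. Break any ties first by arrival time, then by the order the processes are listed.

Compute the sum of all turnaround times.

211

Gantt: | A 0-4 | B 4-8 | A 8-12 | C 12-14 | B 14-18 | D 18-22 | E 22-26 | F 26-30 | B 30-34 | D 34-38 | E 38-42 | F 42-46 | B 46-48 | D 48-52 | E 52-55 | F 55-58 | D 58-64 |
Completion: A=12  B=48  C=14  D=64  E=55  F=58
Turnaround (C−A): A=12  B=47  C=8  D=54  E=44  F=46
Turnaround = completion − arrival: A=12, B=47, C=8, D=54, E=44, F=46
Total turnaround = 12 + 47 + 8 + 54 + 44 + 46 = 211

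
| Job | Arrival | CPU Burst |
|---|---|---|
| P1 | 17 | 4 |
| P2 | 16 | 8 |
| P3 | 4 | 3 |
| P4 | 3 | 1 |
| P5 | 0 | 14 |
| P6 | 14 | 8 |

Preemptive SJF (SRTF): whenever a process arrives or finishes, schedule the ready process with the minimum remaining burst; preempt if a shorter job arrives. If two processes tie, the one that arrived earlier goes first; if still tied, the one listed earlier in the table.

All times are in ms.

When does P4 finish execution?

4

Timeline: | P5 0-3 | P4 3-4 | P3 4-7 | P5 7-18 | P1 18-22 | P6 22-30 | P2 30-38 |
Completion: P1=22  P2=38  P3=7  P4=4  P5=18  P6=30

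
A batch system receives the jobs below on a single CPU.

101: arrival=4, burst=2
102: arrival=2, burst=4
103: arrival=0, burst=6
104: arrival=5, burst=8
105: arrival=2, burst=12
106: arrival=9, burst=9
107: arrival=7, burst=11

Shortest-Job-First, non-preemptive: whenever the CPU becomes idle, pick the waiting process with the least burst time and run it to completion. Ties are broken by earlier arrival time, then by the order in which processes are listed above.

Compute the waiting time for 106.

11

Timeline: | 103 0-6 | 101 6-8 | 102 8-12 | 104 12-20 | 106 20-29 | 107 29-40 | 105 40-52 |
Completion: 101=8  102=12  103=6  104=20  105=52  106=29  107=40
Turnaround (C−A): 101=4  102=10  103=6  104=15  105=50  106=20  107=33
Waiting(106) = turnaround − burst = 20 − 9 = 11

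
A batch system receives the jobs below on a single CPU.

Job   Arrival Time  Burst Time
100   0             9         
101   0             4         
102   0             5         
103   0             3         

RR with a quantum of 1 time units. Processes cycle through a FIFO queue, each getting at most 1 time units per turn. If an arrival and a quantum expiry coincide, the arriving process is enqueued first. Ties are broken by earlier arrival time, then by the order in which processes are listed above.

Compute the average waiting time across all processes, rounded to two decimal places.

Gantt: | 100 0-1 | 101 1-2 | 102 2-3 | 103 3-4 | 100 4-5 | 101 5-6 | 102 6-7 | 103 7-8 | 100 8-9 | 101 9-10 | 102 10-11 | 103 11-12 | 100 12-13 | 101 13-14 | 102 14-15 | 100 15-16 | 102 16-17 | 100 17-21 |
Completion: 100=21  101=14  102=17  103=12
Turnaround (C−A): 100=21  101=14  102=17  103=12
Waiting times: 100=12, 101=10, 102=12, 103=9
Average waiting = (12+10+12+9) / 4 = 43/4 = 10.75

10.75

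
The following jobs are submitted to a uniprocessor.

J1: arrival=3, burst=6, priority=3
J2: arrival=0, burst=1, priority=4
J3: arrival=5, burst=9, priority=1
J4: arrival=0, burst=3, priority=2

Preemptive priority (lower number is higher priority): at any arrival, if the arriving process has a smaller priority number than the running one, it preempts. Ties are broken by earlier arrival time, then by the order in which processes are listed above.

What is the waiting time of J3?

Schedule: | J4 0-3 | J1 3-5 | J3 5-14 | J1 14-18 | J2 18-19 |
Completion: J1=18  J2=19  J3=14  J4=3
Waiting(J3) = turnaround − burst = 9 − 9 = 0

0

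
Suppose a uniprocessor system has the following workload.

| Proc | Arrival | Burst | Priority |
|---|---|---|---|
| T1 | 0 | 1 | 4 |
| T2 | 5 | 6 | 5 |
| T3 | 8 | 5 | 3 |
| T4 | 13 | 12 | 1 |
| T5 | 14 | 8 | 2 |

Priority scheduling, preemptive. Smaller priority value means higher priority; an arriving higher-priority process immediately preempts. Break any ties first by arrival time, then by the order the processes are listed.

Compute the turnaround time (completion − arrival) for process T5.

Timeline: | T1 0-1 | idle 1-5 | T2 5-8 | T3 8-13 | T4 13-25 | T5 25-33 | T2 33-36 |
Completion: T1=1  T2=36  T3=13  T4=25  T5=33
Turnaround (C−A): T1=1  T2=31  T3=5  T4=12  T5=19
Turnaround(T5) = completion − arrival = 33 − 14 = 19

19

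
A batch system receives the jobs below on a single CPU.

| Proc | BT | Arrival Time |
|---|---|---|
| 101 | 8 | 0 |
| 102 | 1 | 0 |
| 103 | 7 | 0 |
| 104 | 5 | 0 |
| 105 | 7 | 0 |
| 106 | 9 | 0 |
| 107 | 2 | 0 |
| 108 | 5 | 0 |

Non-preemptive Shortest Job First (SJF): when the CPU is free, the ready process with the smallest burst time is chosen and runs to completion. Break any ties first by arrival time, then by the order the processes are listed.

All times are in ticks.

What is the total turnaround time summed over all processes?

Gantt: | 102 0-1 | 107 1-3 | 104 3-8 | 108 8-13 | 103 13-20 | 105 20-27 | 101 27-35 | 106 35-44 |
Completion: 101=35  102=1  103=20  104=8  105=27  106=44  107=3  108=13
Turnaround = completion − arrival: 101=35, 102=1, 103=20, 104=8, 105=27, 106=44, 107=3, 108=13
Total turnaround = 35 + 1 + 20 + 8 + 27 + 44 + 3 + 13 = 151

151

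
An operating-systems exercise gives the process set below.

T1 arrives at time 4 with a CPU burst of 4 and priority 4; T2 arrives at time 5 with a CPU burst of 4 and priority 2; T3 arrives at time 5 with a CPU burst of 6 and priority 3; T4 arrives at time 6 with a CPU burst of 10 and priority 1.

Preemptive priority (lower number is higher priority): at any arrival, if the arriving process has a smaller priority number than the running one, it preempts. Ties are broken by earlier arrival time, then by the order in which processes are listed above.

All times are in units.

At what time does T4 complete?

Gantt: | idle 0-4 | T1 4-5 | T2 5-6 | T4 6-16 | T2 16-19 | T3 19-25 | T1 25-28 |
Completion: T1=28  T2=19  T3=25  T4=16
Turnaround (C−A): T1=24  T2=14  T3=20  T4=10

16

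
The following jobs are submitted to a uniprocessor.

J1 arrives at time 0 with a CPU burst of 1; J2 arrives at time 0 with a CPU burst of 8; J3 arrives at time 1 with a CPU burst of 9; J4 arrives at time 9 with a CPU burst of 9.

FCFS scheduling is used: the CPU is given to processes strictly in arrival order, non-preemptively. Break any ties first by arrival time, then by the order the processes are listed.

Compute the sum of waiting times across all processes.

18

Timeline: | J1 0-1 | J2 1-9 | J3 9-18 | J4 18-27 |
Completion: J1=1  J2=9  J3=18  J4=27
Turnaround (C−A): J1=1  J2=9  J3=17  J4=18
Waiting = turnaround − burst: J1=0, J2=1, J3=8, J4=9
Total waiting = 0 + 1 + 8 + 9 = 18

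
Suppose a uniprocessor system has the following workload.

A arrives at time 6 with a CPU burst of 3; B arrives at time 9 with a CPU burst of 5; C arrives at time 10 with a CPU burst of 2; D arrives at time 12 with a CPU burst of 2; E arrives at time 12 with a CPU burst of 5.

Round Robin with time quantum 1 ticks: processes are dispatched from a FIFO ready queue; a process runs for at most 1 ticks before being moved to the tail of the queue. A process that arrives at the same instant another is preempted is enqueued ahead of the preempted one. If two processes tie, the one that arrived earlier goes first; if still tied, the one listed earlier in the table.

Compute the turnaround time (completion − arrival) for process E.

11

Gantt: | idle 0-6 | A 6-9 | B 9-10 | C 10-11 | B 11-12 | C 12-13 | D 13-14 | E 14-15 | B 15-16 | D 16-17 | E 17-18 | B 18-19 | E 19-20 | B 20-21 | E 21-23 |
Completion: A=9  B=21  C=13  D=17  E=23
Turnaround (C−A): A=3  B=12  C=3  D=5  E=11
Turnaround(E) = completion − arrival = 23 − 12 = 11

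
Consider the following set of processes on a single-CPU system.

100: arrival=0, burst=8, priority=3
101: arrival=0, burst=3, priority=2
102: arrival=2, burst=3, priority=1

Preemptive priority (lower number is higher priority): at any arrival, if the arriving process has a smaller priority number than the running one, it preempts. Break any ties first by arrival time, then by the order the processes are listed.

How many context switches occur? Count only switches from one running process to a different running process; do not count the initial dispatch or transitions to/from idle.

3

Gantt: | 101 0-2 | 102 2-5 | 101 5-6 | 100 6-14 |
Completion: 100=14  101=6  102=5
Turnaround (C−A): 100=14  101=6  102=3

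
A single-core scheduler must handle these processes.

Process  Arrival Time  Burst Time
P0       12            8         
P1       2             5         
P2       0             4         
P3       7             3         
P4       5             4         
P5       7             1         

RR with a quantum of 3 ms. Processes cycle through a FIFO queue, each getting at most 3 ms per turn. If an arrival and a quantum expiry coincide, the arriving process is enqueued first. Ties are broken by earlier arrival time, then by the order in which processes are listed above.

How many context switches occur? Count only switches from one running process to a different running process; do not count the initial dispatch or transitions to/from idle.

8

Schedule: | P2 0-3 | P1 3-6 | P2 6-7 | P4 7-10 | P1 10-12 | P3 12-15 | P5 15-16 | P4 16-17 | P0 17-25 |
Completion: P0=25  P1=12  P2=7  P3=15  P4=17  P5=16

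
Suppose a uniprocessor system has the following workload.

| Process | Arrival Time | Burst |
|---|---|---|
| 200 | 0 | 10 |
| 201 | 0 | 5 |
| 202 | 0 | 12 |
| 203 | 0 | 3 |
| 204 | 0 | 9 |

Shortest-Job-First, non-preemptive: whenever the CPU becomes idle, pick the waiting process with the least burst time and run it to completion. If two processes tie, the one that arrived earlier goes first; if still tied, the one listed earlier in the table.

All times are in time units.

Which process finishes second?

201

Schedule: | 203 0-3 | 201 3-8 | 204 8-17 | 200 17-27 | 202 27-39 |
Completion: 200=27  201=8  202=39  203=3  204=17
Turnaround (C−A): 200=27  201=8  202=39  203=3  204=17
Finish order: 203 → 201 → 204 → 200 → 202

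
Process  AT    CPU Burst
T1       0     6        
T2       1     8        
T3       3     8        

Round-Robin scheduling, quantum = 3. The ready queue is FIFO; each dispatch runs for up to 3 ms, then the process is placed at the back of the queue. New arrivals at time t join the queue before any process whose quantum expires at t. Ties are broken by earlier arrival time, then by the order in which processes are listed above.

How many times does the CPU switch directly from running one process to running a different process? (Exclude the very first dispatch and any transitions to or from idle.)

7

Schedule: | T1 0-3 | T2 3-6 | T3 6-9 | T1 9-12 | T2 12-15 | T3 15-18 | T2 18-20 | T3 20-22 |
Completion: T1=12  T2=20  T3=22
Turnaround (C−A): T1=12  T2=19  T3=19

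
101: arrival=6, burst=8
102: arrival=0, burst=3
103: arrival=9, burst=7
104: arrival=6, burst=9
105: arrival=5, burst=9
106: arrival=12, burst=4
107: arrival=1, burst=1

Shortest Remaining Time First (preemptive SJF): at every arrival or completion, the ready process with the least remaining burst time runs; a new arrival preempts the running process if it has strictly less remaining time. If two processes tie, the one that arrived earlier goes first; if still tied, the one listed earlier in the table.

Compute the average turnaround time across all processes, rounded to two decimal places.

14.14

Gantt: | 102 0-1 | 107 1-2 | 102 2-4 | idle 4-5 | 105 5-14 | 106 14-18 | 103 18-25 | 101 25-33 | 104 33-42 |
Completion: 101=33  102=4  103=25  104=42  105=14  106=18  107=2
Turnaround times: 101=27, 102=4, 103=16, 104=36, 105=9, 106=6, 107=1
Average turnaround = (27+4+16+36+9+6+1) / 7 = 99/7 = 14.14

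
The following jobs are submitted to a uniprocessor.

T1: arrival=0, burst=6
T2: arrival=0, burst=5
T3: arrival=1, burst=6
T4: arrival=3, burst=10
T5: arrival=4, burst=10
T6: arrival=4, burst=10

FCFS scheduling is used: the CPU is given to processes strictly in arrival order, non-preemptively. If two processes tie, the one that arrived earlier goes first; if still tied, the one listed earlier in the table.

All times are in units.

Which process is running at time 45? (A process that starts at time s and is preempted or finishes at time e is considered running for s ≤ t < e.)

T6

Schedule: | T1 0-6 | T2 6-11 | T3 11-17 | T4 17-27 | T5 27-37 | T6 37-47 |
Completion: T1=6  T2=11  T3=17  T4=27  T5=37  T6=47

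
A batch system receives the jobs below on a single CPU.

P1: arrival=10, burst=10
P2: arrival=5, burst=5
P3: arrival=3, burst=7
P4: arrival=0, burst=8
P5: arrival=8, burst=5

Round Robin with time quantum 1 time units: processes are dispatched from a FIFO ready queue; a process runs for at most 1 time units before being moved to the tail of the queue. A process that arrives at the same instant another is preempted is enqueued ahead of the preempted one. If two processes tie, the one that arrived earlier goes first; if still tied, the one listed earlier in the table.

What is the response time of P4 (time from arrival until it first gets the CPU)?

Schedule: | P4 0-3 | P3 3-4 | P4 4-5 | P3 5-6 | P2 6-7 | P4 7-8 | P3 8-9 | P2 9-10 | P5 10-11 | P4 11-12 | P3 12-13 | P1 13-14 | P2 14-15 | P5 15-16 | P4 16-17 | P3 17-18 | P1 18-19 | P2 19-20 | P5 20-21 | P4 21-22 | P3 22-23 | P1 23-24 | P2 24-25 | P5 25-26 | P3 26-27 | P1 27-28 | P5 28-29 | P1 29-35 |
Completion: P1=35  P2=25  P3=27  P4=22  P5=29
Response(P4) = first start − arrival = 0 − 0 = 0

0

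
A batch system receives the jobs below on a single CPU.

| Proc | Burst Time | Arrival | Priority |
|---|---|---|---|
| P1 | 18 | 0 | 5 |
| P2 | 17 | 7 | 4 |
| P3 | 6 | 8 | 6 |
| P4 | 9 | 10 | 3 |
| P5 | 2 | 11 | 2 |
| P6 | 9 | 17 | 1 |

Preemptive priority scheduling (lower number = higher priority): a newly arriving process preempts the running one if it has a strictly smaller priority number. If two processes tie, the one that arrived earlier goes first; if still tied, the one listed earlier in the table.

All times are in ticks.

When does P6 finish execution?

Schedule: | P1 0-7 | P2 7-10 | P4 10-11 | P5 11-13 | P4 13-17 | P6 17-26 | P4 26-30 | P2 30-44 | P1 44-55 | P3 55-61 |
Completion: P1=55  P2=44  P3=61  P4=30  P5=13  P6=26

26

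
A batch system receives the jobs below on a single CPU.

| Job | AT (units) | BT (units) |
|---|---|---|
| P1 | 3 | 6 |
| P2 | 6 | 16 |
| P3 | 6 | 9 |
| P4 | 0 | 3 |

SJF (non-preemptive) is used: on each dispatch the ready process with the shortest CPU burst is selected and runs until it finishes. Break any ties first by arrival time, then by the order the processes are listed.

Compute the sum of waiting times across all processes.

Schedule: | P4 0-3 | P1 3-9 | P3 9-18 | P2 18-34 |
Completion: P1=9  P2=34  P3=18  P4=3
Turnaround (C−A): P1=6  P2=28  P3=12  P4=3
Waiting = turnaround − burst: P1=0, P2=12, P3=3, P4=0
Total waiting = 0 + 12 + 3 + 0 = 15

15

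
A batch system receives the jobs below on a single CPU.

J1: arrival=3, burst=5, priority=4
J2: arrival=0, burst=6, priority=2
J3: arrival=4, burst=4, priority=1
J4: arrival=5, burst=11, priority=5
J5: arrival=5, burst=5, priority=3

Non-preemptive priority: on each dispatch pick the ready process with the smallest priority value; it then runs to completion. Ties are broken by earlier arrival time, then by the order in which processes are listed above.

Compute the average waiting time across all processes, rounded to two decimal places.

Timeline: | J2 0-6 | J3 6-10 | J5 10-15 | J1 15-20 | J4 20-31 |
Completion: J1=20  J2=6  J3=10  J4=31  J5=15
Waiting times: J1=12, J2=0, J3=2, J4=15, J5=5
Average waiting = (12+0+2+15+5) / 5 = 34/5 = 6.80

6.80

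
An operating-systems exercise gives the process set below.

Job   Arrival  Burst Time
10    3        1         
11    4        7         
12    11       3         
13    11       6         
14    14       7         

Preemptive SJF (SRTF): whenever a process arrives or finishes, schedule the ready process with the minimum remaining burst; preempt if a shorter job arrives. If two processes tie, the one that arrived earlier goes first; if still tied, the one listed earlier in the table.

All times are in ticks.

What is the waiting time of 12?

Schedule: | idle 0-3 | 10 3-4 | 11 4-11 | 12 11-14 | 13 14-20 | 14 20-27 |
Completion: 10=4  11=11  12=14  13=20  14=27
Waiting(12) = turnaround − burst = 3 − 3 = 0

0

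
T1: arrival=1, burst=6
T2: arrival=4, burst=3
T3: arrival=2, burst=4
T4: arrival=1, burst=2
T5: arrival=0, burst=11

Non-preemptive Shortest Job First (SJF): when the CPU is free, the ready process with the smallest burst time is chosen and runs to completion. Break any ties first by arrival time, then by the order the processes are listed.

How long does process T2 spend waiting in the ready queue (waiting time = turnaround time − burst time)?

Schedule: | T5 0-11 | T4 11-13 | T2 13-16 | T3 16-20 | T1 20-26 |
Completion: T1=26  T2=16  T3=20  T4=13  T5=11
Waiting(T2) = turnaround − burst = 12 − 3 = 9

9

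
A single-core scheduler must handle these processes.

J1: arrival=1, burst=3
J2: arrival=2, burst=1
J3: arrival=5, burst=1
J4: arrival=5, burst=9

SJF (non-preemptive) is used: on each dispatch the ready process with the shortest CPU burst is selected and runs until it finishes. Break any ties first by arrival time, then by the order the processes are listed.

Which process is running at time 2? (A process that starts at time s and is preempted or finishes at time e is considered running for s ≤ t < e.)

Timeline: | idle 0-1 | J1 1-4 | J2 4-5 | J3 5-6 | J4 6-15 |
Completion: J1=4  J2=5  J3=6  J4=15

J1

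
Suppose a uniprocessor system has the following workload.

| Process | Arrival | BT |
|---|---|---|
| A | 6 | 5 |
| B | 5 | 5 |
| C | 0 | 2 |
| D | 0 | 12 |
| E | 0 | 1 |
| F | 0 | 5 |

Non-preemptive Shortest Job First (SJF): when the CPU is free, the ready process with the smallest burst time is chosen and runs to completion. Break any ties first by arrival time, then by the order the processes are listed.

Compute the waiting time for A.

Gantt: | E 0-1 | C 1-3 | F 3-8 | B 8-13 | A 13-18 | D 18-30 |
Completion: A=18  B=13  C=3  D=30  E=1  F=8
Turnaround (C−A): A=12  B=8  C=3  D=30  E=1  F=8
Waiting(A) = turnaround − burst = 12 − 5 = 7

7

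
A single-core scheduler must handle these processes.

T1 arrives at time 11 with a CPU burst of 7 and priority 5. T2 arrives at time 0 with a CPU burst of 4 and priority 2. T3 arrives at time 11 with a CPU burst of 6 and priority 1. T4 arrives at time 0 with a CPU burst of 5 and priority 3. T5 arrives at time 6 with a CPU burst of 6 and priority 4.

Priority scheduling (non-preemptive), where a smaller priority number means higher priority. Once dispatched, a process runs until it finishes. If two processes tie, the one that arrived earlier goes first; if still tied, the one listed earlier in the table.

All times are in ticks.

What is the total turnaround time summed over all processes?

Gantt: | T2 0-4 | T4 4-9 | T5 9-15 | T3 15-21 | T1 21-28 |
Completion: T1=28  T2=4  T3=21  T4=9  T5=15
Turnaround = completion − arrival: T1=17, T2=4, T3=10, T4=9, T5=9
Total turnaround = 17 + 4 + 10 + 9 + 9 = 49

49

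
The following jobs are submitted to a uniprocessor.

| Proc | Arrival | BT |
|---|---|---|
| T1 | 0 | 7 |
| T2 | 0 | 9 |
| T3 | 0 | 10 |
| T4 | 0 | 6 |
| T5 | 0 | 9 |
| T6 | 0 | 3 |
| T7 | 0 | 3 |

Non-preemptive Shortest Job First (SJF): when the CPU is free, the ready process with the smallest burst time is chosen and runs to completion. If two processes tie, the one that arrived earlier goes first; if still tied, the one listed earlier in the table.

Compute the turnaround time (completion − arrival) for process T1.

Gantt: | T6 0-3 | T7 3-6 | T4 6-12 | T1 12-19 | T2 19-28 | T5 28-37 | T3 37-47 |
Completion: T1=19  T2=28  T3=47  T4=12  T5=37  T6=3  T7=6
Turnaround (C−A): T1=19  T2=28  T3=47  T4=12  T5=37  T6=3  T7=6
Turnaround(T1) = completion − arrival = 19 − 0 = 19

19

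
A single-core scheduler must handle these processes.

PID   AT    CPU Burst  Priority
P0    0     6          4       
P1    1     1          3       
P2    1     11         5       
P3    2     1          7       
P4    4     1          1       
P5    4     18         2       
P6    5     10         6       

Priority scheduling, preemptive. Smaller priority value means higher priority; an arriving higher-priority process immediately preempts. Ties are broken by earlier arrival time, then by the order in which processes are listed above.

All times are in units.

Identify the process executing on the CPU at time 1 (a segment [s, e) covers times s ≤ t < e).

Timeline: | P0 0-1 | P1 1-2 | P0 2-4 | P4 4-5 | P5 5-23 | P0 23-26 | P2 26-37 | P6 37-47 | P3 47-48 |
Completion: P0=26  P1=2  P2=37  P3=48  P4=5  P5=23  P6=47

P1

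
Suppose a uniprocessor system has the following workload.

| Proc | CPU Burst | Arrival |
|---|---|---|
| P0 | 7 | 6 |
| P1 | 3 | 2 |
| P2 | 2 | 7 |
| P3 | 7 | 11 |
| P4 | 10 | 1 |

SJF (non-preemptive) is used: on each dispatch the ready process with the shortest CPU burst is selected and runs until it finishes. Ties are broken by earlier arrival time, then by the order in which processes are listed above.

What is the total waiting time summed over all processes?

Timeline: | idle 0-1 | P4 1-11 | P2 11-13 | P1 13-16 | P0 16-23 | P3 23-30 |
Completion: P0=23  P1=16  P2=13  P3=30  P4=11
Waiting = turnaround − burst: P0=10, P1=11, P2=4, P3=12, P4=0
Total waiting = 10 + 11 + 4 + 12 + 0 = 37

37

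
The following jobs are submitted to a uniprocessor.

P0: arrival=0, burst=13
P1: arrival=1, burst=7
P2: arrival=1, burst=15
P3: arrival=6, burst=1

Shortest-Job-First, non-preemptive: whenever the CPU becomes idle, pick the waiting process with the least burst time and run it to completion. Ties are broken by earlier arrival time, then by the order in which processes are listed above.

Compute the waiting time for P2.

20

Timeline: | P0 0-13 | P3 13-14 | P1 14-21 | P2 21-36 |
Completion: P0=13  P1=21  P2=36  P3=14
Waiting(P2) = turnaround − burst = 35 − 15 = 20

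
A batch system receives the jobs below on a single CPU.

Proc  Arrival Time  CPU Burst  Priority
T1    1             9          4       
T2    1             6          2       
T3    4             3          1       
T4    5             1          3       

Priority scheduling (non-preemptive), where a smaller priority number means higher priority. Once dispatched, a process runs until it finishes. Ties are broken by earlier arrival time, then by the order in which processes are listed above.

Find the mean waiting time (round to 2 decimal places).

4.50

Gantt: | idle 0-1 | T2 1-7 | T3 7-10 | T4 10-11 | T1 11-20 |
Completion: T1=20  T2=7  T3=10  T4=11
Turnaround (C−A): T1=19  T2=6  T3=6  T4=6
Waiting times: T1=10, T2=0, T3=3, T4=5
Average waiting = (10+0+3+5) / 4 = 18/4 = 4.50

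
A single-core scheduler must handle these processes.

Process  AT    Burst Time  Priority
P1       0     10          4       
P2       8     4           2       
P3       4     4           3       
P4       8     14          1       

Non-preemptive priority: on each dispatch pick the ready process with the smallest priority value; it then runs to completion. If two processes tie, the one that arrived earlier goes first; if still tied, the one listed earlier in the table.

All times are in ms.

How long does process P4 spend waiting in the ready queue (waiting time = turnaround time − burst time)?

Timeline: | P1 0-10 | P4 10-24 | P2 24-28 | P3 28-32 |
Completion: P1=10  P2=28  P3=32  P4=24
Turnaround (C−A): P1=10  P2=20  P3=28  P4=16
Waiting(P4) = turnaround − burst = 16 − 14 = 2

2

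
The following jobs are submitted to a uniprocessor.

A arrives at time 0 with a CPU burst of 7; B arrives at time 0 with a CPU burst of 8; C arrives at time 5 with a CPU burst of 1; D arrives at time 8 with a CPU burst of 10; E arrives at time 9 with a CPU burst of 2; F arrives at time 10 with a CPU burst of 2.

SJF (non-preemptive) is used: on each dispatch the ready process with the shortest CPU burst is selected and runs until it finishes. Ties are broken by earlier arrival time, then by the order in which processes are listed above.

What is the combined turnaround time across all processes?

67

Timeline: | A 0-7 | C 7-8 | B 8-16 | E 16-18 | F 18-20 | D 20-30 |
Completion: A=7  B=16  C=8  D=30  E=18  F=20
Turnaround (C−A): A=7  B=16  C=3  D=22  E=9  F=10
Turnaround = completion − arrival: A=7, B=16, C=3, D=22, E=9, F=10
Total turnaround = 7 + 16 + 3 + 22 + 9 + 10 = 67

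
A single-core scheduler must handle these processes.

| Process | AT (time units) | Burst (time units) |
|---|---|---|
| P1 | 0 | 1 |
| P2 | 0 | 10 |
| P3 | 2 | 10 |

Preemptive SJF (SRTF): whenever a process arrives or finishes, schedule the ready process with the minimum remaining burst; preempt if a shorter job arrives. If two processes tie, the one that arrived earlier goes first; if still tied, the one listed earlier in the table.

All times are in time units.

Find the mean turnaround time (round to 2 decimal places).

10.33

Timeline: | P1 0-1 | P2 1-11 | P3 11-21 |
Completion: P1=1  P2=11  P3=21
Turnaround (C−A): P1=1  P2=11  P3=19
Turnaround times: P1=1, P2=11, P3=19
Average turnaround = (1+11+19) / 3 = 31/3 = 10.33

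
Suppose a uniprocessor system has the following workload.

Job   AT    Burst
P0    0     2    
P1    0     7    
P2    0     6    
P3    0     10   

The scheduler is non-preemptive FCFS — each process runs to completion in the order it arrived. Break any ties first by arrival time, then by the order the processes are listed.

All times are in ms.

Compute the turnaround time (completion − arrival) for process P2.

15

Gantt: | P0 0-2 | P1 2-9 | P2 9-15 | P3 15-25 |
Completion: P0=2  P1=9  P2=15  P3=25
Turnaround (C−A): P0=2  P1=9  P2=15  P3=25
Turnaround(P2) = completion − arrival = 15 − 0 = 15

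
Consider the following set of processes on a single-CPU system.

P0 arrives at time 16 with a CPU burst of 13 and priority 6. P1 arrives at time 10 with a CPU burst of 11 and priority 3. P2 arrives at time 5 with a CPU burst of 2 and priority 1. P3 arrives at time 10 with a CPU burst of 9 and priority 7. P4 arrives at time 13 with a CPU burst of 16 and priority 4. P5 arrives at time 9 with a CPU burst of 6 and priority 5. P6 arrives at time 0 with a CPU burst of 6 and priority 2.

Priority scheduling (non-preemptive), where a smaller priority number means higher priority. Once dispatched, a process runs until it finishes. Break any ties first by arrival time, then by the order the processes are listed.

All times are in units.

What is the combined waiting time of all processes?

90

Gantt: | P6 0-6 | P2 6-8 | idle 8-9 | P5 9-15 | P1 15-26 | P4 26-42 | P0 42-55 | P3 55-64 |
Completion: P0=55  P1=26  P2=8  P3=64  P4=42  P5=15  P6=6
Waiting = turnaround − burst: P0=26, P1=5, P2=1, P3=45, P4=13, P5=0, P6=0
Total waiting = 26 + 5 + 1 + 45 + 13 + 0 + 0 = 90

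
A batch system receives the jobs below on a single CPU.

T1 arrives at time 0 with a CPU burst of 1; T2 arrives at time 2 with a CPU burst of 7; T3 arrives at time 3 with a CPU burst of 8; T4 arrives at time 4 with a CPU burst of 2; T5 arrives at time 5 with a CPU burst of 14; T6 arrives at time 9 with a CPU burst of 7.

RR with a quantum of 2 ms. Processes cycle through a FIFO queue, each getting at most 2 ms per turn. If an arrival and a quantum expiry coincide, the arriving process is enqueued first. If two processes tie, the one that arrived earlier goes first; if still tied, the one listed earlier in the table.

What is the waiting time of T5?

Timeline: | T1 0-1 | idle 1-2 | T2 2-4 | T3 4-6 | T4 6-8 | T2 8-10 | T5 10-12 | T3 12-14 | T6 14-16 | T2 16-18 | T5 18-20 | T3 20-22 | T6 22-24 | T2 24-25 | T5 25-27 | T3 27-29 | T6 29-31 | T5 31-33 | T6 33-34 | T5 34-40 |
Completion: T1=1  T2=25  T3=29  T4=8  T5=40  T6=34
Turnaround (C−A): T1=1  T2=23  T3=26  T4=4  T5=35  T6=25
Waiting(T5) = turnaround − burst = 35 − 14 = 21

21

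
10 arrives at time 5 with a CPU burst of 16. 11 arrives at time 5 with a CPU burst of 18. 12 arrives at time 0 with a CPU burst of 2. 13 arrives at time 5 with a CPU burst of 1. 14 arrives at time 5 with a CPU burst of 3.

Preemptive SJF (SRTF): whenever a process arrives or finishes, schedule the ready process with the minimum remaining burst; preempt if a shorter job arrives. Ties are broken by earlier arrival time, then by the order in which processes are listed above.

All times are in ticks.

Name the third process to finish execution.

Schedule: | 12 0-2 | idle 2-5 | 13 5-6 | 14 6-9 | 10 9-25 | 11 25-43 |
Completion: 10=25  11=43  12=2  13=6  14=9
Finish order: 12 → 13 → 14 → 10 → 11

14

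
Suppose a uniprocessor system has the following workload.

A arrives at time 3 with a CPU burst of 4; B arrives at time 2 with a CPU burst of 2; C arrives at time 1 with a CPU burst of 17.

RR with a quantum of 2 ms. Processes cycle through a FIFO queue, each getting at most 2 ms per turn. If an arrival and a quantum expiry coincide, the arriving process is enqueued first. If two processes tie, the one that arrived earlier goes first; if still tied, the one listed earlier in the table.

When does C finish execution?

Gantt: | idle 0-1 | C 1-3 | B 3-5 | A 5-7 | C 7-9 | A 9-11 | C 11-24 |
Completion: A=11  B=5  C=24
Turnaround (C−A): A=8  B=3  C=23

24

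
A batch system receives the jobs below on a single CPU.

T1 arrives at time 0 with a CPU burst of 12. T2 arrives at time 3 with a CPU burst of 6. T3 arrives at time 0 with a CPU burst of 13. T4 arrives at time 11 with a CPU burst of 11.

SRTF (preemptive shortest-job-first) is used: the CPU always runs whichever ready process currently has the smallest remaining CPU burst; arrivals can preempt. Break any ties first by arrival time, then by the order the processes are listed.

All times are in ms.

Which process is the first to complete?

Gantt: | T1 0-3 | T2 3-9 | T1 9-18 | T4 18-29 | T3 29-42 |
Completion: T1=18  T2=9  T3=42  T4=29
Turnaround (C−A): T1=18  T2=6  T3=42  T4=18
Finish order: T2 → T1 → T4 → T3

T2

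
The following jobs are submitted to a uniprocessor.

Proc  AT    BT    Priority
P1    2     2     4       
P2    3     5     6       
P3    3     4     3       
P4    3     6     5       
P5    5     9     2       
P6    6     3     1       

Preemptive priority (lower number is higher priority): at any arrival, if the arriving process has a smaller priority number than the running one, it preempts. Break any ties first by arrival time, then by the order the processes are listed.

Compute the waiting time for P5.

3

Schedule: | idle 0-2 | P1 2-3 | P3 3-5 | P5 5-6 | P6 6-9 | P5 9-17 | P3 17-19 | P1 19-20 | P4 20-26 | P2 26-31 |
Completion: P1=20  P2=31  P3=19  P4=26  P5=17  P6=9
Waiting(P5) = turnaround − burst = 12 − 9 = 3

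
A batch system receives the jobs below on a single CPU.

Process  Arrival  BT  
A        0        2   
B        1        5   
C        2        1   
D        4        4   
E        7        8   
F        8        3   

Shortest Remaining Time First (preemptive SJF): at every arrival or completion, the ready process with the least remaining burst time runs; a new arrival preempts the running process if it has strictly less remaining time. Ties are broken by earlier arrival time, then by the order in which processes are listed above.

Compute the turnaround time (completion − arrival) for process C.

1

Gantt: | A 0-2 | C 2-3 | B 3-8 | F 8-11 | D 11-15 | E 15-23 |
Completion: A=2  B=8  C=3  D=15  E=23  F=11
Turnaround(C) = completion − arrival = 3 − 2 = 1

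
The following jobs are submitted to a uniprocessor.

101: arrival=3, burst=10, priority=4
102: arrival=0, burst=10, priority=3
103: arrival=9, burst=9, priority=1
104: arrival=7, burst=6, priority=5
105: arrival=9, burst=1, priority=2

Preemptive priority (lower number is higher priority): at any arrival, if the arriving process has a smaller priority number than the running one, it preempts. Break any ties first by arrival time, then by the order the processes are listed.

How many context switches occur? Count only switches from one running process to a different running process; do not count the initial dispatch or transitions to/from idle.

5

Schedule: | 102 0-9 | 103 9-18 | 105 18-19 | 102 19-20 | 101 20-30 | 104 30-36 |
Completion: 101=30  102=20  103=18  104=36  105=19
Turnaround (C−A): 101=27  102=20  103=9  104=29  105=10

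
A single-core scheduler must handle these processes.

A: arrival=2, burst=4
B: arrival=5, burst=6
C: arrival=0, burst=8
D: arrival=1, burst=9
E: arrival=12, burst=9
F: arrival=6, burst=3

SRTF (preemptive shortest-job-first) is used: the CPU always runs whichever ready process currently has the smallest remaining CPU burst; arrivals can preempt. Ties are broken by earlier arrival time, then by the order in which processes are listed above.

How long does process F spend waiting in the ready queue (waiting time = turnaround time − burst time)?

Schedule: | C 0-2 | A 2-6 | F 6-9 | C 9-15 | B 15-21 | D 21-30 | E 30-39 |
Completion: A=6  B=21  C=15  D=30  E=39  F=9
Waiting(F) = turnaround − burst = 3 − 3 = 0

0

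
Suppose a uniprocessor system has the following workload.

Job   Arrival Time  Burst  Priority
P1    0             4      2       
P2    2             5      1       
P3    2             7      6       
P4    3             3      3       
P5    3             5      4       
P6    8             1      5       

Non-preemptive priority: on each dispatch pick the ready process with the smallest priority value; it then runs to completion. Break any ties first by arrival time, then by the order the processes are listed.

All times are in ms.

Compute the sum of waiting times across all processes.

42

Timeline: | P1 0-4 | P2 4-9 | P4 9-12 | P5 12-17 | P6 17-18 | P3 18-25 |
Completion: P1=4  P2=9  P3=25  P4=12  P5=17  P6=18
Turnaround (C−A): P1=4  P2=7  P3=23  P4=9  P5=14  P6=10
Waiting = turnaround − burst: P1=0, P2=2, P3=16, P4=6, P5=9, P6=9
Total waiting = 0 + 2 + 16 + 6 + 9 + 9 = 42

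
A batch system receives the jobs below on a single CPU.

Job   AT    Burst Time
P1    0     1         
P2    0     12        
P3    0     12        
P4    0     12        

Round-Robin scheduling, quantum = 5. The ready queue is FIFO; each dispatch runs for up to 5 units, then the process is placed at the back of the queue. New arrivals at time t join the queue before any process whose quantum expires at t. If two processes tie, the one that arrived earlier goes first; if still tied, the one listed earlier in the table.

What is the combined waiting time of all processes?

Timeline: | P1 0-1 | P2 1-6 | P3 6-11 | P4 11-16 | P2 16-21 | P3 21-26 | P4 26-31 | P2 31-33 | P3 33-35 | P4 35-37 |
Completion: P1=1  P2=33  P3=35  P4=37
Turnaround (C−A): P1=1  P2=33  P3=35  P4=37
Waiting = turnaround − burst: P1=0, P2=21, P3=23, P4=25
Total waiting = 0 + 21 + 23 + 25 = 69

69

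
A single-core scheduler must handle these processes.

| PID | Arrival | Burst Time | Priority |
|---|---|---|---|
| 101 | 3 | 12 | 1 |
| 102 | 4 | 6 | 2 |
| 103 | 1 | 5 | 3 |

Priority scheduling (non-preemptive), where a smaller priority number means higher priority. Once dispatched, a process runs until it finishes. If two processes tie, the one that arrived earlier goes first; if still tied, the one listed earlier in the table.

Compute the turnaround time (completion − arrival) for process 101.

Schedule: | idle 0-1 | 103 1-6 | 101 6-18 | 102 18-24 |
Completion: 101=18  102=24  103=6
Turnaround (C−A): 101=15  102=20  103=5
Turnaround(101) = completion − arrival = 18 − 3 = 15

15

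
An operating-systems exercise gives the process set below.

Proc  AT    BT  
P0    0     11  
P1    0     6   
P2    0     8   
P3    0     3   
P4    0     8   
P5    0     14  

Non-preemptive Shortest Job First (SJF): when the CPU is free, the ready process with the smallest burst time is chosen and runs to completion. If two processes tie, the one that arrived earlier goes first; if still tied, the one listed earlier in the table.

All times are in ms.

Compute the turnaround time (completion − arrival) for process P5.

50

Schedule: | P3 0-3 | P1 3-9 | P2 9-17 | P4 17-25 | P0 25-36 | P5 36-50 |
Completion: P0=36  P1=9  P2=17  P3=3  P4=25  P5=50
Turnaround(P5) = completion − arrival = 50 − 0 = 50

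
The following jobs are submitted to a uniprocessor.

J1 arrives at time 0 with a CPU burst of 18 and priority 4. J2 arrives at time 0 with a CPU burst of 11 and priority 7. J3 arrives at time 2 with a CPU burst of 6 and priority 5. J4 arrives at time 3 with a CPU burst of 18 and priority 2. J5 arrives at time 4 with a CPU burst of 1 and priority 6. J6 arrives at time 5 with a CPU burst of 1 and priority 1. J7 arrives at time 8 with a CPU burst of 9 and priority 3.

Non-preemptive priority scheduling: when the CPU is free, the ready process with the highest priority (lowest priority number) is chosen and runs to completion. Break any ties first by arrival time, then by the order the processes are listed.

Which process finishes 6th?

J5

Timeline: | J1 0-18 | J6 18-19 | J4 19-37 | J7 37-46 | J3 46-52 | J5 52-53 | J2 53-64 |
Completion: J1=18  J2=64  J3=52  J4=37  J5=53  J6=19  J7=46
Finish order: J1 → J6 → J4 → J7 → J3 → J5 → J2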